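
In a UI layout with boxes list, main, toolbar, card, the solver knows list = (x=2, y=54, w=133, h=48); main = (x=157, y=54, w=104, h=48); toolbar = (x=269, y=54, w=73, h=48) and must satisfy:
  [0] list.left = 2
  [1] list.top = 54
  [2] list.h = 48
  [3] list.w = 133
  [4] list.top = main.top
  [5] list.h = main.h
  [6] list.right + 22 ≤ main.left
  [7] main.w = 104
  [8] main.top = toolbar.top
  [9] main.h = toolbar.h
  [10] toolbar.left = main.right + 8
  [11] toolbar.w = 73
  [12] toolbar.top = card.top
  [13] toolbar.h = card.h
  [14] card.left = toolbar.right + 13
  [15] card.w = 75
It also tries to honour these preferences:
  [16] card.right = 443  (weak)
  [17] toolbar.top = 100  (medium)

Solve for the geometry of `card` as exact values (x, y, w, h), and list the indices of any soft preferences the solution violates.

1. card.y = 54  [toolbar.top = card.top]
2. card.h = 48  [toolbar.h = card.h]
3. card.x = 355  [card.left = toolbar.right + 13]
4. card.w = 75  [card.w = 75]

card = (x=355, y=54, w=75, h=48)
violated soft preferences: 16, 17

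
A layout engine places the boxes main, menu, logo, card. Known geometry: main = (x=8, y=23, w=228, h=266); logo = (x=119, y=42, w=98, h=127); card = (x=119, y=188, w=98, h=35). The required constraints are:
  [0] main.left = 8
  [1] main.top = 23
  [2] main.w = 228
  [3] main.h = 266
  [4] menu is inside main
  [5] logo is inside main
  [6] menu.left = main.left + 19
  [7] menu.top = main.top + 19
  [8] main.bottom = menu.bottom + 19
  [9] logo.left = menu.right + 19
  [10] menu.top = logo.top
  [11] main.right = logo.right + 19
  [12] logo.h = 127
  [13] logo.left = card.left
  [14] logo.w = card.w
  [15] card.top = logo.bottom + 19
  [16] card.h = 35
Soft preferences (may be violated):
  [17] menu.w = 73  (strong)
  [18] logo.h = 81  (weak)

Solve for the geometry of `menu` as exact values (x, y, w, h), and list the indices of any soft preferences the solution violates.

1. menu.x = 27  [menu.left = main.left + 19]
2. menu.y = 42  [menu.top = main.top + 19]
3. menu.h = 228  [main.bottom = menu.bottom + 19]
4. menu.w = 73  [logo.left = menu.right + 19]

menu = (x=27, y=42, w=73, h=228)
violated soft preferences: 18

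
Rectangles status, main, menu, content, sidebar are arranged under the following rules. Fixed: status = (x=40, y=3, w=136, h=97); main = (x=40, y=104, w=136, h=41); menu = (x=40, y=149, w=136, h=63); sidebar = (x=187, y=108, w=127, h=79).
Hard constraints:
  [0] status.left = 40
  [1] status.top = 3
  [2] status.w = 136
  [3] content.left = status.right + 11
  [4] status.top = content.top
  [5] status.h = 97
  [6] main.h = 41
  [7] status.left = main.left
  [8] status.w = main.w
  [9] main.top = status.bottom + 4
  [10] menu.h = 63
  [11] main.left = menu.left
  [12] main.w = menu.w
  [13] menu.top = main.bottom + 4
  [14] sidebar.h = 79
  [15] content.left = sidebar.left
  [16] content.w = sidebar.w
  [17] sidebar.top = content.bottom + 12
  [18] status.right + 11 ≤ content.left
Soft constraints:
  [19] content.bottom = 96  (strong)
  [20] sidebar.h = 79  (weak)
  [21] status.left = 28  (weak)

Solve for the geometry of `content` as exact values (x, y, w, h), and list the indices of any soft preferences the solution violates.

1. content.x = 187  [content.left = status.right + 11]
2. content.y = 3  [status.top = content.top]
3. content.w = 127  [content.w = sidebar.w]
4. content.h = 93  [sidebar.top = content.bottom + 12]

content = (x=187, y=3, w=127, h=93)
violated soft preferences: 21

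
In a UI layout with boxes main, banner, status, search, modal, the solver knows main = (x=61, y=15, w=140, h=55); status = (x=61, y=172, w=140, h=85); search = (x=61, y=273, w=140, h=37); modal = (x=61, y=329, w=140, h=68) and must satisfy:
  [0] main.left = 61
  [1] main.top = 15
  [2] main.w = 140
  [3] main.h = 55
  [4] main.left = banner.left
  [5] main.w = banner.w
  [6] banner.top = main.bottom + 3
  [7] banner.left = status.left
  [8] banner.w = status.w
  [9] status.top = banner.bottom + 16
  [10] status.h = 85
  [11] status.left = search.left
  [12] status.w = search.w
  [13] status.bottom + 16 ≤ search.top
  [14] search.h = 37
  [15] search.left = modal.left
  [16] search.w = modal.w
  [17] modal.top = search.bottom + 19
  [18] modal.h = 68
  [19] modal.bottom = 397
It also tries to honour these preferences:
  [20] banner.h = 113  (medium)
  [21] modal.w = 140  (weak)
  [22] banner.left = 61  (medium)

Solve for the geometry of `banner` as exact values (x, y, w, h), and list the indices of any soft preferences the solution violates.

banner = (x=61, y=73, w=140, h=83)
violated soft preferences: 20

1. banner.x = 61  [main.left = banner.left]
2. banner.w = 140  [main.w = banner.w]
3. banner.y = 73  [banner.top = main.bottom + 3]
4. banner.h = 83  [status.top = banner.bottom + 16]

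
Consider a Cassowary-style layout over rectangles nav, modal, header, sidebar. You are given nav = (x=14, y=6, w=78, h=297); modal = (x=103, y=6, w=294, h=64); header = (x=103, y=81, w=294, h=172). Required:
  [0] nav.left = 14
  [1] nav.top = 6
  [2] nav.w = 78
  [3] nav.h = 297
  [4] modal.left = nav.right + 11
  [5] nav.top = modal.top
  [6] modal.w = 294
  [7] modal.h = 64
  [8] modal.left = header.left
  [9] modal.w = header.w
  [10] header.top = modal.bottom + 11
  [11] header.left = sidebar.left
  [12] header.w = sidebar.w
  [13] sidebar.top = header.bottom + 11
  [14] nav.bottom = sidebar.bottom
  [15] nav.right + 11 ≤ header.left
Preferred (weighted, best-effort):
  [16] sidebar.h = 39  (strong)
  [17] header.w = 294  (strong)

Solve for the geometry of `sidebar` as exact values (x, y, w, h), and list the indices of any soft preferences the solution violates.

sidebar = (x=103, y=264, w=294, h=39)
violated soft preferences: none

1. sidebar.x = 103  [header.left = sidebar.left]
2. sidebar.w = 294  [header.w = sidebar.w]
3. sidebar.y = 264  [sidebar.top = header.bottom + 11]
4. sidebar.h = 39  [nav.bottom = sidebar.bottom]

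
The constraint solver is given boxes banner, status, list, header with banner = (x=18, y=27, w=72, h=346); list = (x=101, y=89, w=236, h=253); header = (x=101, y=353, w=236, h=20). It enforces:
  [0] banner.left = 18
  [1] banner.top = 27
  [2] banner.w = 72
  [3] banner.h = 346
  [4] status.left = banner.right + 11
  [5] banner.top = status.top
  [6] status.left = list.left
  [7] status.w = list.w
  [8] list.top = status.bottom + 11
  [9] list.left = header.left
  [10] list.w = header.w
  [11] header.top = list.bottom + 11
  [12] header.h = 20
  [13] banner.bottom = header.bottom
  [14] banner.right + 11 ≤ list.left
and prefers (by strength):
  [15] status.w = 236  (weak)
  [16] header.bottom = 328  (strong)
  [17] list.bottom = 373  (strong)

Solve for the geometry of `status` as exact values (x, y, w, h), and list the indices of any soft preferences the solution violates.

status = (x=101, y=27, w=236, h=51)
violated soft preferences: 16, 17

1. status.x = 101  [status.left = banner.right + 11]
2. status.y = 27  [banner.top = status.top]
3. status.w = 236  [status.w = list.w]
4. status.h = 51  [list.top = status.bottom + 11]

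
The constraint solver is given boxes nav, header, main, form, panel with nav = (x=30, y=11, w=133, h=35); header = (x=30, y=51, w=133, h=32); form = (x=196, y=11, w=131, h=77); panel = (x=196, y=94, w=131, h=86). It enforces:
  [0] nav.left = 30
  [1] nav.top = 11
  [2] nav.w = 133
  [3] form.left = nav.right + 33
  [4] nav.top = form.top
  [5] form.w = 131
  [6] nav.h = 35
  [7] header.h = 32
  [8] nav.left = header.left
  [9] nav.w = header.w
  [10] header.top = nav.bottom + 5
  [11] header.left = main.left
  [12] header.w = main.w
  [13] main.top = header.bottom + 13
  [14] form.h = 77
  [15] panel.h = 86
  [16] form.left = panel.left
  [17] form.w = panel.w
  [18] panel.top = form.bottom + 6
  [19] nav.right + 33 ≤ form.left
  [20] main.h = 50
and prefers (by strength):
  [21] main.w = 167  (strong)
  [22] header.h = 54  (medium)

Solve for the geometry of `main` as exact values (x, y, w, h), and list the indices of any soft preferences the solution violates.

main = (x=30, y=96, w=133, h=50)
violated soft preferences: 21, 22

1. main.x = 30  [header.left = main.left]
2. main.w = 133  [header.w = main.w]
3. main.y = 96  [main.top = header.bottom + 13]
4. main.h = 50  [main.h = 50]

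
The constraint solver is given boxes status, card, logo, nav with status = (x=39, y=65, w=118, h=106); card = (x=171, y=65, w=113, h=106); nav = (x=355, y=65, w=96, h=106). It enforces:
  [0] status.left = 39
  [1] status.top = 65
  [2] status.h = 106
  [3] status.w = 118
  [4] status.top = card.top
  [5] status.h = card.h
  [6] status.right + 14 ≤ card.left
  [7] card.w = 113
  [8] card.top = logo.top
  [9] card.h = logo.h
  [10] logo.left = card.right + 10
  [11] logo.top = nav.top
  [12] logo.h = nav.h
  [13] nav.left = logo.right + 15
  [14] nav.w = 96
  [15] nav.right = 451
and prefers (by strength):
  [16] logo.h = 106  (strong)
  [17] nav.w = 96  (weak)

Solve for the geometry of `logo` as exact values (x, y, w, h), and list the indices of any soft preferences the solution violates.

logo = (x=294, y=65, w=46, h=106)
violated soft preferences: none

1. logo.y = 65  [card.top = logo.top]
2. logo.h = 106  [card.h = logo.h]
3. logo.x = 294  [logo.left = card.right + 10]
4. logo.w = 46  [nav.left = logo.right + 15]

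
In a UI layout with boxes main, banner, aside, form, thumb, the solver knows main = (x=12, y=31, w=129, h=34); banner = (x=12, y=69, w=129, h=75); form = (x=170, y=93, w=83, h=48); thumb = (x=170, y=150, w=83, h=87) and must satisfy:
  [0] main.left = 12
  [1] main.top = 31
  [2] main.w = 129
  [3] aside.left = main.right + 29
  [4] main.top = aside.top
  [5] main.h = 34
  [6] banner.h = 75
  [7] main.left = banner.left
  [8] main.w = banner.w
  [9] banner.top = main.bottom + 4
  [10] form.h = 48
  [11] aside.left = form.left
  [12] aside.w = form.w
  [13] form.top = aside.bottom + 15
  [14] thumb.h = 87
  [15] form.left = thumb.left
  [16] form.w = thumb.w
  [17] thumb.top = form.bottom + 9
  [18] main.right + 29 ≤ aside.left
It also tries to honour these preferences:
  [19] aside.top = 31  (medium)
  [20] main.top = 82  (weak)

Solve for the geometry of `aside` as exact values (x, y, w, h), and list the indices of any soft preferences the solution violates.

1. aside.x = 170  [aside.left = main.right + 29]
2. aside.y = 31  [main.top = aside.top]
3. aside.w = 83  [aside.w = form.w]
4. aside.h = 47  [form.top = aside.bottom + 15]

aside = (x=170, y=31, w=83, h=47)
violated soft preferences: 20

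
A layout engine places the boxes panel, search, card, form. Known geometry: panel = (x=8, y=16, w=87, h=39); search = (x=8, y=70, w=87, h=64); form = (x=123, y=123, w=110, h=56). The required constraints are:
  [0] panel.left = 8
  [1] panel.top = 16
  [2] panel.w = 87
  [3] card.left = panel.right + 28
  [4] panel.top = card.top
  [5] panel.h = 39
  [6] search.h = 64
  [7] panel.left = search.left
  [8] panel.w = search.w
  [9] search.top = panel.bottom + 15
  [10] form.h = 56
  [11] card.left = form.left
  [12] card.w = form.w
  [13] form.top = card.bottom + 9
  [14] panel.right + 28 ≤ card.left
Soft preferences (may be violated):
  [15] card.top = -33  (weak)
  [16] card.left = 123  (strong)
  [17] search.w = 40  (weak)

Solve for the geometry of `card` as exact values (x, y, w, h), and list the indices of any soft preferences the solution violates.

1. card.x = 123  [card.left = panel.right + 28]
2. card.y = 16  [panel.top = card.top]
3. card.w = 110  [card.w = form.w]
4. card.h = 98  [form.top = card.bottom + 9]

card = (x=123, y=16, w=110, h=98)
violated soft preferences: 15, 17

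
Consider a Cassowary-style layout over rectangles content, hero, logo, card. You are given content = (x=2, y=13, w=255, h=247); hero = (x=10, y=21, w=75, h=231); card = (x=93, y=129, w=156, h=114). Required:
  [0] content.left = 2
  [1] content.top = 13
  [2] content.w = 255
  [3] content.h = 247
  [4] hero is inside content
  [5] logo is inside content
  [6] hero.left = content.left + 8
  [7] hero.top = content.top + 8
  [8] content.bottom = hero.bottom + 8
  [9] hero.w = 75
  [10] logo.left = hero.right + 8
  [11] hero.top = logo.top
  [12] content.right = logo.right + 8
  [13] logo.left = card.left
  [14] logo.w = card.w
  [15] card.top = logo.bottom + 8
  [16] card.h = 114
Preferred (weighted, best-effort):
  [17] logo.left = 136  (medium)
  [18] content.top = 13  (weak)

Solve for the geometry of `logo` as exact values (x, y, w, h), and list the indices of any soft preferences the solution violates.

logo = (x=93, y=21, w=156, h=100)
violated soft preferences: 17

1. logo.x = 93  [logo.left = hero.right + 8]
2. logo.y = 21  [hero.top = logo.top]
3. logo.w = 156  [content.right = logo.right + 8]
4. logo.h = 100  [card.top = logo.bottom + 8]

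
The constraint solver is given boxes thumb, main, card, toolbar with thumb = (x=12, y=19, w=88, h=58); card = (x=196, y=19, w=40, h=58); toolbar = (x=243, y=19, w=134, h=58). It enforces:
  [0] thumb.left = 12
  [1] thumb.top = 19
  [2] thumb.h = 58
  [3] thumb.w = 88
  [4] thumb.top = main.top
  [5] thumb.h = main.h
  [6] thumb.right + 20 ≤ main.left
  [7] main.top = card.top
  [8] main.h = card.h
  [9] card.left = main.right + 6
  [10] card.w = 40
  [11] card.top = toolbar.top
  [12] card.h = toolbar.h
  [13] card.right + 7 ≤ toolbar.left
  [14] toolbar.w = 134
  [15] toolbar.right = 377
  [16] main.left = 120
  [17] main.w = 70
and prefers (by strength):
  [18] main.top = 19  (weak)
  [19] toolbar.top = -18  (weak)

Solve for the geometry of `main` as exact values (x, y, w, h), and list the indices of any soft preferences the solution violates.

1. main.y = 19  [thumb.top = main.top]
2. main.h = 58  [thumb.h = main.h]
3. main.x = 120  [main.left = 120]
4. main.w = 70  [main.w = 70]

main = (x=120, y=19, w=70, h=58)
violated soft preferences: 19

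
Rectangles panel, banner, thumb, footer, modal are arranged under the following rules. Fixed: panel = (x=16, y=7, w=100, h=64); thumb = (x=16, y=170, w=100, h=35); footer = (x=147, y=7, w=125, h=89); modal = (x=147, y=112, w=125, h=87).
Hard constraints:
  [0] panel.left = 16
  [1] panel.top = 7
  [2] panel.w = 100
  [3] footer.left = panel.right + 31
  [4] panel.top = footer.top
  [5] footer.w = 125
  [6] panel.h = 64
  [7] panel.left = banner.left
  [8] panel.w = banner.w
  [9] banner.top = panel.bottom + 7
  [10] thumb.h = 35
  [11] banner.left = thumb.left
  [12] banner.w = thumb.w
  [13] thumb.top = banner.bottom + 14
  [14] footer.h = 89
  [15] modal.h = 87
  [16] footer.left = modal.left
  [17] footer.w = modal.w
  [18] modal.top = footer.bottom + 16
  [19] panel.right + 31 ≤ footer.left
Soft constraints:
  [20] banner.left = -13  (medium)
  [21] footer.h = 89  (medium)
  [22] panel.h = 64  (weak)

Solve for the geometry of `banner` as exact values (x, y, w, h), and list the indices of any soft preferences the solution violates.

1. banner.x = 16  [panel.left = banner.left]
2. banner.w = 100  [panel.w = banner.w]
3. banner.y = 78  [banner.top = panel.bottom + 7]
4. banner.h = 78  [thumb.top = banner.bottom + 14]

banner = (x=16, y=78, w=100, h=78)
violated soft preferences: 20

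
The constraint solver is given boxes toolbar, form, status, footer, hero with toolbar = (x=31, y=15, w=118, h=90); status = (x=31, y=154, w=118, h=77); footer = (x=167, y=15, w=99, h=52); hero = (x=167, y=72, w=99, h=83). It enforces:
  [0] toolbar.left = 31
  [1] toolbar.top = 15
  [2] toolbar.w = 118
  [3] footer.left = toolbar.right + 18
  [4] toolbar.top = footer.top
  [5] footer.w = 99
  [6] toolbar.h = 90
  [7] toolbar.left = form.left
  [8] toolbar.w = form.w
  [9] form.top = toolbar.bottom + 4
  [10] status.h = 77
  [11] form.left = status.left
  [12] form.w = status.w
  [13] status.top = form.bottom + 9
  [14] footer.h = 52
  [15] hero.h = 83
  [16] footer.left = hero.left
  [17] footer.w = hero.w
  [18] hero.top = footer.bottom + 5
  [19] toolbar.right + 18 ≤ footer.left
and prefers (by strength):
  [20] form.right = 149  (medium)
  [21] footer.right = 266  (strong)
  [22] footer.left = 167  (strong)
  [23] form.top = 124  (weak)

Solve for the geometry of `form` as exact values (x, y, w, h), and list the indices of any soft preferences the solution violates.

form = (x=31, y=109, w=118, h=36)
violated soft preferences: 23

1. form.x = 31  [toolbar.left = form.left]
2. form.w = 118  [toolbar.w = form.w]
3. form.y = 109  [form.top = toolbar.bottom + 4]
4. form.h = 36  [status.top = form.bottom + 9]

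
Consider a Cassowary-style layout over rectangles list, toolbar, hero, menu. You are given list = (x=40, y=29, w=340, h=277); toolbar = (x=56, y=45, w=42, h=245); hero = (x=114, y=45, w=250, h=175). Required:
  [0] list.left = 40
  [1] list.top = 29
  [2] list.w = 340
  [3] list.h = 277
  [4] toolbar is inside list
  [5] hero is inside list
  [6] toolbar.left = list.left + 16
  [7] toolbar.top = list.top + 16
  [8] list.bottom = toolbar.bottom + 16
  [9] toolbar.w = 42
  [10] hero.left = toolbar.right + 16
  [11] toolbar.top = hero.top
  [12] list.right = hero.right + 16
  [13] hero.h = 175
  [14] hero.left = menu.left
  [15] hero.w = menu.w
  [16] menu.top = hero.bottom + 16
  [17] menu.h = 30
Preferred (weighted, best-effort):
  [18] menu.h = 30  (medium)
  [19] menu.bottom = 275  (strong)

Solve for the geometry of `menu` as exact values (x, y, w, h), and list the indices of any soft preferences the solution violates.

menu = (x=114, y=236, w=250, h=30)
violated soft preferences: 19

1. menu.x = 114  [hero.left = menu.left]
2. menu.w = 250  [hero.w = menu.w]
3. menu.y = 236  [menu.top = hero.bottom + 16]
4. menu.h = 30  [menu.h = 30]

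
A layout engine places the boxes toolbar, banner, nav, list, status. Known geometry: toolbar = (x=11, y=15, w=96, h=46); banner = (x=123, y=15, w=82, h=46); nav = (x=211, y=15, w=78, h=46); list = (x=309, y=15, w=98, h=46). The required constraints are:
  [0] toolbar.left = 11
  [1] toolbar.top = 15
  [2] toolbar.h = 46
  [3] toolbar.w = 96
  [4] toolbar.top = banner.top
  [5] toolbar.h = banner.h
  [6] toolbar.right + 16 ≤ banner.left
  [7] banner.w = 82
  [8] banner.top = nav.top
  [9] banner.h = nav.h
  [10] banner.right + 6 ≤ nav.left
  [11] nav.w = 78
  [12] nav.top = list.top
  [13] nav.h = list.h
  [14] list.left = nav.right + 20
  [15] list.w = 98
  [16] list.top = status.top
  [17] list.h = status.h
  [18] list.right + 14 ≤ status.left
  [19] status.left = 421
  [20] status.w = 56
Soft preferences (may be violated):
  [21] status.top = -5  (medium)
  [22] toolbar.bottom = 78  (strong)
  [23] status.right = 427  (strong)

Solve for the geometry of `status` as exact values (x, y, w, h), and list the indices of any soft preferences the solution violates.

status = (x=421, y=15, w=56, h=46)
violated soft preferences: 21, 22, 23

1. status.y = 15  [list.top = status.top]
2. status.h = 46  [list.h = status.h]
3. status.x = 421  [status.left = 421]
4. status.w = 56  [status.w = 56]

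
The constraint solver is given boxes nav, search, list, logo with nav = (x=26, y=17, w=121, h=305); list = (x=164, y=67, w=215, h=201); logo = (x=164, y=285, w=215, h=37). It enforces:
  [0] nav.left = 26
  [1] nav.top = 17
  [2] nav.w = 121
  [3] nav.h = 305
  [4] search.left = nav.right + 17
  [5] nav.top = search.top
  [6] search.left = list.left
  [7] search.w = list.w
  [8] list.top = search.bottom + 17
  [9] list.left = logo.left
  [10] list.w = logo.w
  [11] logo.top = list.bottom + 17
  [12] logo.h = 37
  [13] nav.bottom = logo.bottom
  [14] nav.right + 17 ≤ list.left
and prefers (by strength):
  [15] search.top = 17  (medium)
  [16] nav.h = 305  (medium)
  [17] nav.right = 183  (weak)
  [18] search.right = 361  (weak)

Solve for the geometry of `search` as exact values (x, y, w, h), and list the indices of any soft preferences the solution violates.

1. search.x = 164  [search.left = nav.right + 17]
2. search.y = 17  [nav.top = search.top]
3. search.w = 215  [search.w = list.w]
4. search.h = 33  [list.top = search.bottom + 17]

search = (x=164, y=17, w=215, h=33)
violated soft preferences: 17, 18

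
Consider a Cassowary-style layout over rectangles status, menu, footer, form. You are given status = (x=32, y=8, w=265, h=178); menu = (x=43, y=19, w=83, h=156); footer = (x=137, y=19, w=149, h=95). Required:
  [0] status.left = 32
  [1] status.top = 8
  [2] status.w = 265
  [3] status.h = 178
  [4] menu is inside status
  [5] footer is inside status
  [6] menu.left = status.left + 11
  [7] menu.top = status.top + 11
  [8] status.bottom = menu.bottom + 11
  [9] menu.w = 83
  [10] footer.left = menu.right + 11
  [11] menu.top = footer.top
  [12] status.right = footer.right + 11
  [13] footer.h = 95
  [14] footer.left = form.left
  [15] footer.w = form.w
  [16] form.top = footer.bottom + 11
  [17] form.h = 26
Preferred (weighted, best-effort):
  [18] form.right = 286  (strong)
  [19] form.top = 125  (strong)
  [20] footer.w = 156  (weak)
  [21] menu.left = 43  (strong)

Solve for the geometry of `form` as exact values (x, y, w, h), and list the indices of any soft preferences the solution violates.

1. form.x = 137  [footer.left = form.left]
2. form.w = 149  [footer.w = form.w]
3. form.y = 125  [form.top = footer.bottom + 11]
4. form.h = 26  [form.h = 26]

form = (x=137, y=125, w=149, h=26)
violated soft preferences: 20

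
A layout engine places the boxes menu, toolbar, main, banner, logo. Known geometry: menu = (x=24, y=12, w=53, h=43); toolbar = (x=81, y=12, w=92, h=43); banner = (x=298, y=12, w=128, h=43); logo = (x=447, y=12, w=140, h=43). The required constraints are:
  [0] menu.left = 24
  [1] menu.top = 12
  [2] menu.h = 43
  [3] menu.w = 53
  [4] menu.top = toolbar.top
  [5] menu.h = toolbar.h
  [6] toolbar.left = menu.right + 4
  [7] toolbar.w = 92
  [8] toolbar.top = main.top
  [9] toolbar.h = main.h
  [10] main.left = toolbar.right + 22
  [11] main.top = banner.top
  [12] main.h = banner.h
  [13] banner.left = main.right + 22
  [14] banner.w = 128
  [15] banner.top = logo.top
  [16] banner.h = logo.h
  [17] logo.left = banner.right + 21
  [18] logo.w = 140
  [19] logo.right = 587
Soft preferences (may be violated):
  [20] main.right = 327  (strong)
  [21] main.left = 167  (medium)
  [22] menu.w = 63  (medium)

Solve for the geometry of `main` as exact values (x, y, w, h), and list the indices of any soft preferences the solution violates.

main = (x=195, y=12, w=81, h=43)
violated soft preferences: 20, 21, 22

1. main.y = 12  [toolbar.top = main.top]
2. main.h = 43  [toolbar.h = main.h]
3. main.x = 195  [main.left = toolbar.right + 22]
4. main.w = 81  [banner.left = main.right + 22]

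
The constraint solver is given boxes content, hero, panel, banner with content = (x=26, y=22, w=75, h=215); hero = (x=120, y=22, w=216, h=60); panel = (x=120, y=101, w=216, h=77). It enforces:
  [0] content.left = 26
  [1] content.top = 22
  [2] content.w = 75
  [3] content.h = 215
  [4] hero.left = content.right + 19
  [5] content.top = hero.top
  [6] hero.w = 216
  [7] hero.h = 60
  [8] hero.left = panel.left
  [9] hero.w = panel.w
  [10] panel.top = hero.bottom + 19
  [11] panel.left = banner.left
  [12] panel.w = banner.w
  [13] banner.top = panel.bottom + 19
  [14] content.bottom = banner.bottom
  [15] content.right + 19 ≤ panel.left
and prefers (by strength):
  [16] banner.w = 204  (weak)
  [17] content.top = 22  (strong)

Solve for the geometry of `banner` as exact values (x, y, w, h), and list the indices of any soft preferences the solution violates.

banner = (x=120, y=197, w=216, h=40)
violated soft preferences: 16

1. banner.x = 120  [panel.left = banner.left]
2. banner.w = 216  [panel.w = banner.w]
3. banner.y = 197  [banner.top = panel.bottom + 19]
4. banner.h = 40  [content.bottom = banner.bottom]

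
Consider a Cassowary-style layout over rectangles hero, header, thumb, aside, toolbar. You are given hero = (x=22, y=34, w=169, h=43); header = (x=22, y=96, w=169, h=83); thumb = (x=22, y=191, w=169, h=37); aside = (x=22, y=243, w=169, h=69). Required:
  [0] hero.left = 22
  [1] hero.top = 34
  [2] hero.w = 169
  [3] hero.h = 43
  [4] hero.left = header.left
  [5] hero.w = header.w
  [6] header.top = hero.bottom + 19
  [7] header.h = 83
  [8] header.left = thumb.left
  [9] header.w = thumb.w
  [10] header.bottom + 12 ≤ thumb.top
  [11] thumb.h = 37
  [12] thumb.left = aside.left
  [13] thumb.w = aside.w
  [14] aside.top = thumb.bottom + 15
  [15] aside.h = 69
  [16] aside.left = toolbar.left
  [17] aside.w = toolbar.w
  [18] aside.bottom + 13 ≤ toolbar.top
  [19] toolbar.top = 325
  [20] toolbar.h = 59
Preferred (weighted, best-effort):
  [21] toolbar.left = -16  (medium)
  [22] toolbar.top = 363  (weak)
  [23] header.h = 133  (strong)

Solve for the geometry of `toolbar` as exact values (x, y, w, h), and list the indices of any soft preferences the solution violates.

toolbar = (x=22, y=325, w=169, h=59)
violated soft preferences: 21, 22, 23

1. toolbar.x = 22  [aside.left = toolbar.left]
2. toolbar.w = 169  [aside.w = toolbar.w]
3. toolbar.y = 325  [toolbar.top = 325]
4. toolbar.h = 59  [toolbar.h = 59]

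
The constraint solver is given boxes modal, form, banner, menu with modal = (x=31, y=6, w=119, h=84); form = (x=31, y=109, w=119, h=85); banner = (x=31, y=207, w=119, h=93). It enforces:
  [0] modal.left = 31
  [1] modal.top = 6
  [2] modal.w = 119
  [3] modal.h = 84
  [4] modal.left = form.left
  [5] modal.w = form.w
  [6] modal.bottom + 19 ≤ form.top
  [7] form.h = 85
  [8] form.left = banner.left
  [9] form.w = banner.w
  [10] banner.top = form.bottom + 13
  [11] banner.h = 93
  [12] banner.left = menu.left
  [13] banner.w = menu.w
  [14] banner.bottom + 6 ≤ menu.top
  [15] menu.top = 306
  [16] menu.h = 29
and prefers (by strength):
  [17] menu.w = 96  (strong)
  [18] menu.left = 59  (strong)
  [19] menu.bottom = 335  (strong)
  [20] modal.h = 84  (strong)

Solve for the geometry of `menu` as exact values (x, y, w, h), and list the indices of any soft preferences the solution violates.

1. menu.x = 31  [banner.left = menu.left]
2. menu.w = 119  [banner.w = menu.w]
3. menu.y = 306  [menu.top = 306]
4. menu.h = 29  [menu.h = 29]

menu = (x=31, y=306, w=119, h=29)
violated soft preferences: 17, 18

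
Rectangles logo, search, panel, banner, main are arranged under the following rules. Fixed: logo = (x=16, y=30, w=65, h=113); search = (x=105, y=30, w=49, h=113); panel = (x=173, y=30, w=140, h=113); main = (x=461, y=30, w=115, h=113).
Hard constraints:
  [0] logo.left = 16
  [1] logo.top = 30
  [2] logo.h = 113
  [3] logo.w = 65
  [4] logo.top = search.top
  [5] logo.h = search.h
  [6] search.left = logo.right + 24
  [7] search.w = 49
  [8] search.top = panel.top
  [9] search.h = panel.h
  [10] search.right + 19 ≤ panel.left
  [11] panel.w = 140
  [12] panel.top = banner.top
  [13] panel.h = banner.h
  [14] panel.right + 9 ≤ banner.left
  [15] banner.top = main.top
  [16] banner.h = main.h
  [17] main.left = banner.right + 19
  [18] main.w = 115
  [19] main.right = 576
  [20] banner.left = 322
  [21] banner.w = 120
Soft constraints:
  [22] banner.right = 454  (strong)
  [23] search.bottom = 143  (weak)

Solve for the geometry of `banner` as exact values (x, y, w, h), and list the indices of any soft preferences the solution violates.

1. banner.y = 30  [panel.top = banner.top]
2. banner.h = 113  [panel.h = banner.h]
3. banner.x = 322  [banner.left = 322]
4. banner.w = 120  [banner.w = 120]

banner = (x=322, y=30, w=120, h=113)
violated soft preferences: 22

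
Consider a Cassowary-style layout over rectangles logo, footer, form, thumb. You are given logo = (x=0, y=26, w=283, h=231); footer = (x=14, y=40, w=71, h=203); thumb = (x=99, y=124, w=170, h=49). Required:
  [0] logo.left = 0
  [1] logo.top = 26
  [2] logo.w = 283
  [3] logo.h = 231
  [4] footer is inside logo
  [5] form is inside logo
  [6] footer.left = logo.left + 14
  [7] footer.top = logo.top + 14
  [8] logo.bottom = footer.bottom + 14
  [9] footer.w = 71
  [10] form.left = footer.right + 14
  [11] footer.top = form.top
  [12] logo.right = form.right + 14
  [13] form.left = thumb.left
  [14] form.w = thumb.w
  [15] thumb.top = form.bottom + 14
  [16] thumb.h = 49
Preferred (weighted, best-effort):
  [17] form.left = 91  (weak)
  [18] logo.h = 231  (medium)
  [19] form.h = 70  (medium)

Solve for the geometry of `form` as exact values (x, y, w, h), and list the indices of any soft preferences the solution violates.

form = (x=99, y=40, w=170, h=70)
violated soft preferences: 17

1. form.x = 99  [form.left = footer.right + 14]
2. form.y = 40  [footer.top = form.top]
3. form.w = 170  [logo.right = form.right + 14]
4. form.h = 70  [thumb.top = form.bottom + 14]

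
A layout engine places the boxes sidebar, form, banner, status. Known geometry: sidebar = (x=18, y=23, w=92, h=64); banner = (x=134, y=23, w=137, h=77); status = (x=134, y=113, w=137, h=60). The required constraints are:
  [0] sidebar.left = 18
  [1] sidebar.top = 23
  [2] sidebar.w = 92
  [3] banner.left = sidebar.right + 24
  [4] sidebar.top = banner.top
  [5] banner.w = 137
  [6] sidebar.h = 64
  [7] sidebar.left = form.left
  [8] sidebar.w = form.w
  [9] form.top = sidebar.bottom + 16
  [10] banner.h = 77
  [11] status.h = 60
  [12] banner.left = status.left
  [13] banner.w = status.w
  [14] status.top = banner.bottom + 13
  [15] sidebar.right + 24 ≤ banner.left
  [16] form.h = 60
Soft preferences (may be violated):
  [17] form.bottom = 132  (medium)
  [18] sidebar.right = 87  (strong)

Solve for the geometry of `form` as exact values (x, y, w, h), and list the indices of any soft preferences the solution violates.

1. form.x = 18  [sidebar.left = form.left]
2. form.w = 92  [sidebar.w = form.w]
3. form.y = 103  [form.top = sidebar.bottom + 16]
4. form.h = 60  [form.h = 60]

form = (x=18, y=103, w=92, h=60)
violated soft preferences: 17, 18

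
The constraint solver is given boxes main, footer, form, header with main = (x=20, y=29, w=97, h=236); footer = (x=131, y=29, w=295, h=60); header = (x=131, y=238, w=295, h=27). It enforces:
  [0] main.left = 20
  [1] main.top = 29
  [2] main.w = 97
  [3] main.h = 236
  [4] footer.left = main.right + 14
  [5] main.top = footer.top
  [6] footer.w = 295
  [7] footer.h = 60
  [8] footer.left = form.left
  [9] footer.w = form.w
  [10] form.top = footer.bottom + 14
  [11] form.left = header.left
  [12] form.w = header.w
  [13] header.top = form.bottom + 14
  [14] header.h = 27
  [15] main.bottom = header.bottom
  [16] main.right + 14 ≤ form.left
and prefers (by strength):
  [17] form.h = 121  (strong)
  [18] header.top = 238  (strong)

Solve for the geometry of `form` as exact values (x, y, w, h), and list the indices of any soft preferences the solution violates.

1. form.x = 131  [footer.left = form.left]
2. form.w = 295  [footer.w = form.w]
3. form.y = 103  [form.top = footer.bottom + 14]
4. form.h = 121  [header.top = form.bottom + 14]

form = (x=131, y=103, w=295, h=121)
violated soft preferences: none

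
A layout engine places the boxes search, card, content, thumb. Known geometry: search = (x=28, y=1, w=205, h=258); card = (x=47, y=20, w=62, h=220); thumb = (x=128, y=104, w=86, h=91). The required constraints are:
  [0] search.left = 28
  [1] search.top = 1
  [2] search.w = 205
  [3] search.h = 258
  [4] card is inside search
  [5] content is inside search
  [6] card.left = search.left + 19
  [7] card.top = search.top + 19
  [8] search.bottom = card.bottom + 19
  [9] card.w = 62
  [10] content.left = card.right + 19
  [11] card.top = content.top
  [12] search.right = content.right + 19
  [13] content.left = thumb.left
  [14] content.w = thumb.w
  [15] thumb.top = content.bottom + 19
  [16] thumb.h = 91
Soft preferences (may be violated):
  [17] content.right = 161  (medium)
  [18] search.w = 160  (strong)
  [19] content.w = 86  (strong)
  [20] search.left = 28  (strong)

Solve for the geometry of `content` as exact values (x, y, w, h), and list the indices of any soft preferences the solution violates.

content = (x=128, y=20, w=86, h=65)
violated soft preferences: 17, 18

1. content.x = 128  [content.left = card.right + 19]
2. content.y = 20  [card.top = content.top]
3. content.w = 86  [search.right = content.right + 19]
4. content.h = 65  [thumb.top = content.bottom + 19]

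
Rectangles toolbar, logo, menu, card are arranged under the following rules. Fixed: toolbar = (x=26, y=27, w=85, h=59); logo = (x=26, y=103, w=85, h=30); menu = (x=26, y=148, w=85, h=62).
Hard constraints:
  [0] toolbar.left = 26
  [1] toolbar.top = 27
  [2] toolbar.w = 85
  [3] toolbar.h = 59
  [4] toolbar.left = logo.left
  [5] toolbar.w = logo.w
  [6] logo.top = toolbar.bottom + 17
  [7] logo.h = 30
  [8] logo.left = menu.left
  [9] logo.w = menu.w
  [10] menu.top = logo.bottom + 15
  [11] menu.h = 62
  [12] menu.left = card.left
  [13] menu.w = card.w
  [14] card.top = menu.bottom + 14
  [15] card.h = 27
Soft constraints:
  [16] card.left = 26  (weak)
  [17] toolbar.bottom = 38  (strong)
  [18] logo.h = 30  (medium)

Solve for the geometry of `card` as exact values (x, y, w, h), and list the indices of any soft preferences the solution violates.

card = (x=26, y=224, w=85, h=27)
violated soft preferences: 17

1. card.x = 26  [menu.left = card.left]
2. card.w = 85  [menu.w = card.w]
3. card.y = 224  [card.top = menu.bottom + 14]
4. card.h = 27  [card.h = 27]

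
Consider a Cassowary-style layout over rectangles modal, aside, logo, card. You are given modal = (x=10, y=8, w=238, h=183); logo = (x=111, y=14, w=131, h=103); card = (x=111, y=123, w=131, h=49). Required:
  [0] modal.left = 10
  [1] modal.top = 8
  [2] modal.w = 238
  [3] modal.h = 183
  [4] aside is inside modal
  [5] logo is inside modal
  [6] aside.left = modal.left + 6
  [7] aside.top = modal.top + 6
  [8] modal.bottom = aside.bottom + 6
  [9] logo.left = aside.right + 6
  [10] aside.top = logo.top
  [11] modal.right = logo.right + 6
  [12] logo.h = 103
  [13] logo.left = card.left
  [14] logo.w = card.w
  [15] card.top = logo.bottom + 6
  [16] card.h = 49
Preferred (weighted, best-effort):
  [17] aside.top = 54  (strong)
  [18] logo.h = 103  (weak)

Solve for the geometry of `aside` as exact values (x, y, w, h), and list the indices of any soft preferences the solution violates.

1. aside.x = 16  [aside.left = modal.left + 6]
2. aside.y = 14  [aside.top = modal.top + 6]
3. aside.h = 171  [modal.bottom = aside.bottom + 6]
4. aside.w = 89  [logo.left = aside.right + 6]

aside = (x=16, y=14, w=89, h=171)
violated soft preferences: 17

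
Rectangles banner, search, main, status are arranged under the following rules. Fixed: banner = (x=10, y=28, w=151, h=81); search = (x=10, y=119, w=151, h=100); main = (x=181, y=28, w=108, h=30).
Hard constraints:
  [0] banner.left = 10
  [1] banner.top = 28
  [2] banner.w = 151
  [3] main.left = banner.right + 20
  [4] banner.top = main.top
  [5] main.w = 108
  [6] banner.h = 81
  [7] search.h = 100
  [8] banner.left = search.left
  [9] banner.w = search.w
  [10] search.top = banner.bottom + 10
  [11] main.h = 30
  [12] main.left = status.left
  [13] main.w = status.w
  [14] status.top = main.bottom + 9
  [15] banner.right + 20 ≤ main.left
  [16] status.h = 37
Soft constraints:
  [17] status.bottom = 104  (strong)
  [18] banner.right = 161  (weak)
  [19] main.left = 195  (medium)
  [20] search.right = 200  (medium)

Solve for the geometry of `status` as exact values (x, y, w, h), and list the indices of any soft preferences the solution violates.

status = (x=181, y=67, w=108, h=37)
violated soft preferences: 19, 20

1. status.x = 181  [main.left = status.left]
2. status.w = 108  [main.w = status.w]
3. status.y = 67  [status.top = main.bottom + 9]
4. status.h = 37  [status.h = 37]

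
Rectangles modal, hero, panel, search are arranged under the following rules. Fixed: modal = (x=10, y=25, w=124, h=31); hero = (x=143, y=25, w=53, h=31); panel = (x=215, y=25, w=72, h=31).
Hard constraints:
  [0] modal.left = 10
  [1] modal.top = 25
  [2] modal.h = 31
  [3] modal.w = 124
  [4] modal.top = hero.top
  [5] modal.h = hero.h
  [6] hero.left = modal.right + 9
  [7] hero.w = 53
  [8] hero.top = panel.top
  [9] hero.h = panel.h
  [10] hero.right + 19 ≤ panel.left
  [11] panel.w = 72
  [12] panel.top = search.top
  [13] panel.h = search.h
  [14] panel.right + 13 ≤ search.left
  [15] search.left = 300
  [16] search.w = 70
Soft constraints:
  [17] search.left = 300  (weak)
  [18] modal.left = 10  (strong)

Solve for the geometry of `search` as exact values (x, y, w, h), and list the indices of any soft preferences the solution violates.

1. search.y = 25  [panel.top = search.top]
2. search.h = 31  [panel.h = search.h]
3. search.x = 300  [search.left = 300]
4. search.w = 70  [search.w = 70]

search = (x=300, y=25, w=70, h=31)
violated soft preferences: none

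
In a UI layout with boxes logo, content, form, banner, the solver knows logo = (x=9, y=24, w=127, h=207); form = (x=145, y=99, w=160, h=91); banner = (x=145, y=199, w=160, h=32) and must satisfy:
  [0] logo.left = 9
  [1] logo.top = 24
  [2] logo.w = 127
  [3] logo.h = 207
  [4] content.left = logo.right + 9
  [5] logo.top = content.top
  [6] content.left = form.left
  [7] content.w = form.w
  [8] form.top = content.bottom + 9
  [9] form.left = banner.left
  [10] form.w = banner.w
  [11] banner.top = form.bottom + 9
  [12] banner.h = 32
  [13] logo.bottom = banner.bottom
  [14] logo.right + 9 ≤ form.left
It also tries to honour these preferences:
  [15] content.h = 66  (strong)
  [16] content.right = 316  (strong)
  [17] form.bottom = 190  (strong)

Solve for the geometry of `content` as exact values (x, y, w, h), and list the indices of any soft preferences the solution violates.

content = (x=145, y=24, w=160, h=66)
violated soft preferences: 16

1. content.x = 145  [content.left = logo.right + 9]
2. content.y = 24  [logo.top = content.top]
3. content.w = 160  [content.w = form.w]
4. content.h = 66  [form.top = content.bottom + 9]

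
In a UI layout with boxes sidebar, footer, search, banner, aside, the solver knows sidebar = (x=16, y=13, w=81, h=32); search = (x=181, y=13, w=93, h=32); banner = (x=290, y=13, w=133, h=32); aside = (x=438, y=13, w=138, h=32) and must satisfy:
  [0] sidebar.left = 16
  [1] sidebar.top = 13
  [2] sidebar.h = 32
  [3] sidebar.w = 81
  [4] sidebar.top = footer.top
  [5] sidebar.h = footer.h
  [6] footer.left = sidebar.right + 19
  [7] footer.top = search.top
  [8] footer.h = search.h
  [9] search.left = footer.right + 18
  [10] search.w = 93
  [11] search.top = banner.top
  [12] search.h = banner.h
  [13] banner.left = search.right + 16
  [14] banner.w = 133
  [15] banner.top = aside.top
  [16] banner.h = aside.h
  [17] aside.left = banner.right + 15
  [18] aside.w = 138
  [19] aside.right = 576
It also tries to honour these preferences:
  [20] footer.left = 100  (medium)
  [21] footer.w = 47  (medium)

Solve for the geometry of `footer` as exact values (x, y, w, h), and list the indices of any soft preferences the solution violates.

footer = (x=116, y=13, w=47, h=32)
violated soft preferences: 20

1. footer.y = 13  [sidebar.top = footer.top]
2. footer.h = 32  [sidebar.h = footer.h]
3. footer.x = 116  [footer.left = sidebar.right + 19]
4. footer.w = 47  [search.left = footer.right + 18]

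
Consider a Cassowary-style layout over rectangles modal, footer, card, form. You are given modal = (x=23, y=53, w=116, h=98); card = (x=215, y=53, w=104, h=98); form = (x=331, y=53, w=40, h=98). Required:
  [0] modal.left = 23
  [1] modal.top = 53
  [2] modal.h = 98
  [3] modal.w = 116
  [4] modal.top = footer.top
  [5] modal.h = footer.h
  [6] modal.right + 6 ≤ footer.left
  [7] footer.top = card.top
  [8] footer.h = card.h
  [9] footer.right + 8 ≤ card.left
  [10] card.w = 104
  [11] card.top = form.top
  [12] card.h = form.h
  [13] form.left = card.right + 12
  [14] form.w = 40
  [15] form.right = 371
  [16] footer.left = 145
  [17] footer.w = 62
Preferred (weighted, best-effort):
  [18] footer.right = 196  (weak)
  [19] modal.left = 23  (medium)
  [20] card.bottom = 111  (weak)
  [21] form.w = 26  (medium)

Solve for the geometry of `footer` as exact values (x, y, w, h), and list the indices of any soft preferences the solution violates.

footer = (x=145, y=53, w=62, h=98)
violated soft preferences: 18, 20, 21

1. footer.y = 53  [modal.top = footer.top]
2. footer.h = 98  [modal.h = footer.h]
3. footer.x = 145  [footer.left = 145]
4. footer.w = 62  [footer.w = 62]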